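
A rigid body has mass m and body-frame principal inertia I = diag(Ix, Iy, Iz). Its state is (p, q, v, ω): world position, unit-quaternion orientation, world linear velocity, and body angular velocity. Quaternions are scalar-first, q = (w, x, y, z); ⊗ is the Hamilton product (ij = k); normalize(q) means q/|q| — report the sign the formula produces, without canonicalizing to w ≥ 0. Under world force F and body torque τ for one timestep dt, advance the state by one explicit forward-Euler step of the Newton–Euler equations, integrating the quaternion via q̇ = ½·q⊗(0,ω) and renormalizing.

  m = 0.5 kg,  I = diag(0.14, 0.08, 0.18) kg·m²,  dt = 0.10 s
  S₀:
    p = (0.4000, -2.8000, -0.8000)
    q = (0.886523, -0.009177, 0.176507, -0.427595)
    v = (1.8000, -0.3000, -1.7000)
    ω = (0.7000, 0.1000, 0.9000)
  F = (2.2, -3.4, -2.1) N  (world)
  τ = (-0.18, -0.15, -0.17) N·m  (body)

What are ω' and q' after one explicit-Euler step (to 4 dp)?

ω×(Iω) gyroscopic = (0.0090, -0.0252, -0.0042)
(τ − ω×Iω)/I = (-1.3500, -1.5600, -0.9211)
ω + α·dt = (0.5650, -0.0560, 0.8079)
q⊗(0,ω) = (0.3736087, 0.8221819, -0.2024049, 0.6733981)
q + ½dt·q⊗(0,ω), renormalized = (0.9037, 0.0319, 0.1661, -0.3933)

ω' = (0.5650, -0.0560, 0.8079)
q' = (0.9037, 0.0319, 0.1661, -0.3933)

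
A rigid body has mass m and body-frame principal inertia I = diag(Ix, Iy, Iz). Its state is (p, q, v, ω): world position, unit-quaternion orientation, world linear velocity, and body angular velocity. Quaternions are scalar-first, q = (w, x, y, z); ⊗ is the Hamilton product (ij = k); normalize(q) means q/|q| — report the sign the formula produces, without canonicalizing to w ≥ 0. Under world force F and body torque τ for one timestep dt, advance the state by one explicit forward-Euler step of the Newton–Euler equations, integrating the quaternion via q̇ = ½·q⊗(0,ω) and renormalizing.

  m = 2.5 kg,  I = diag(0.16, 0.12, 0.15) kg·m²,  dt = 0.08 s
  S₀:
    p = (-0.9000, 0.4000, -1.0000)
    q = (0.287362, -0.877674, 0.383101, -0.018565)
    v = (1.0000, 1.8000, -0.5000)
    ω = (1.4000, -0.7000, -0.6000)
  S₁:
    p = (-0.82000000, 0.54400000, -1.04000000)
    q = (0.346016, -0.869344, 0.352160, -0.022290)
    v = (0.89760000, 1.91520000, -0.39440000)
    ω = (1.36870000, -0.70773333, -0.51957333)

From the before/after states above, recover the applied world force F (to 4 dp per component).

velocity change Δv = (-0.10240000, 0.11520000, 0.10560000)
m·(v₁−v₀)/dt = (-3.2000, 3.6000, 3.3000)

F = (-3.2000, 3.6000, 3.3000)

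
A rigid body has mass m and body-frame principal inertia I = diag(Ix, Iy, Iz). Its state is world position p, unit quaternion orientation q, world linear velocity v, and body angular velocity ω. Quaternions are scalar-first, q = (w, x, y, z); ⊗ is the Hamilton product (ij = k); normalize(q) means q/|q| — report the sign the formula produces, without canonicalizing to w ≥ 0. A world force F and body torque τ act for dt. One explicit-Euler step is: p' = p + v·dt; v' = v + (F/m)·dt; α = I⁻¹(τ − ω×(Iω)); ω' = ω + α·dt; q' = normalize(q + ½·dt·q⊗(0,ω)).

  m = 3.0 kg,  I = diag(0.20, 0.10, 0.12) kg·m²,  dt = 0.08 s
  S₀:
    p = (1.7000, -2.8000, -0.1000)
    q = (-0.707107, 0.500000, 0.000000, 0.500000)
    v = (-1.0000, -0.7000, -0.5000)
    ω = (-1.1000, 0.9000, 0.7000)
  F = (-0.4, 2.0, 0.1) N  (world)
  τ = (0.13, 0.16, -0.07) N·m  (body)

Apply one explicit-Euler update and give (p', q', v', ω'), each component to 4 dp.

a = (-0.1333, 0.6667, 0.0333)
p' = p + v·dt = (1.6200, -2.8560, -0.1400)
v' = v + a·dt = (-1.0107, -0.6467, -0.4973)
angular accel α = (0.5870, 2.2160, -1.4083)
ω + α·dt = (-1.0530, 1.0773, 0.5873)
q⊗(0,ω) = (0.2000000, 0.3278177, -1.5363963, -0.0449749)
q' = normalize(q + ½dt·q⊗(0,ω)) = (-0.6977, 0.5121, -0.0613, 0.4972)

p' = (1.6200, -2.8560, -0.1400)
q' = (-0.6977, 0.5121, -0.0613, 0.4972)
v' = (-1.0107, -0.6467, -0.4973)
ω' = (-1.0530, 1.0773, 0.5873)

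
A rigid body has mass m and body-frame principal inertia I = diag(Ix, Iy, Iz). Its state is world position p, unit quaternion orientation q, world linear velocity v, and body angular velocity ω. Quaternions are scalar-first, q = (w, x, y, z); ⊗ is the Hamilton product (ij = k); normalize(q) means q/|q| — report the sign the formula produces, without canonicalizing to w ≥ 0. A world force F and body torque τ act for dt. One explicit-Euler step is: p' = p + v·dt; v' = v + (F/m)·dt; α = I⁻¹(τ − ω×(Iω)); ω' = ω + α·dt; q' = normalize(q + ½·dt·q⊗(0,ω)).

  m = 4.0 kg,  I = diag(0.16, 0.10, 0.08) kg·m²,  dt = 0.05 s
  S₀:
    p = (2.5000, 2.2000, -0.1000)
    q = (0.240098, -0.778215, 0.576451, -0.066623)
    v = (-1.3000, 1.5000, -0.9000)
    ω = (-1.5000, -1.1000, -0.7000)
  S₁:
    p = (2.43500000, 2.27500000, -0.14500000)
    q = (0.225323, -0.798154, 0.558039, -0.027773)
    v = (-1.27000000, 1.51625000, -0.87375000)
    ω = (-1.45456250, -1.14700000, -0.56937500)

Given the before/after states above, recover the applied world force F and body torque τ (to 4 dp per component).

Δv = v₁−v₀ = (0.03000000, 0.01625000, 0.02625000)
m·(v₁−v₀)/dt = (2.4000, 1.3000, 2.1000)
Δω = ω₁−ω₀ = (0.04543750, -0.04700000, 0.13062500)
gyro term ω₀×Iω₀ = (-0.0154, 0.0840, -0.0990)
I·α + gyro = (0.1300, -0.0100, 0.1100)

F = (2.4000, 1.3000, 2.1000)
τ = (0.1300, -0.0100, 0.1100)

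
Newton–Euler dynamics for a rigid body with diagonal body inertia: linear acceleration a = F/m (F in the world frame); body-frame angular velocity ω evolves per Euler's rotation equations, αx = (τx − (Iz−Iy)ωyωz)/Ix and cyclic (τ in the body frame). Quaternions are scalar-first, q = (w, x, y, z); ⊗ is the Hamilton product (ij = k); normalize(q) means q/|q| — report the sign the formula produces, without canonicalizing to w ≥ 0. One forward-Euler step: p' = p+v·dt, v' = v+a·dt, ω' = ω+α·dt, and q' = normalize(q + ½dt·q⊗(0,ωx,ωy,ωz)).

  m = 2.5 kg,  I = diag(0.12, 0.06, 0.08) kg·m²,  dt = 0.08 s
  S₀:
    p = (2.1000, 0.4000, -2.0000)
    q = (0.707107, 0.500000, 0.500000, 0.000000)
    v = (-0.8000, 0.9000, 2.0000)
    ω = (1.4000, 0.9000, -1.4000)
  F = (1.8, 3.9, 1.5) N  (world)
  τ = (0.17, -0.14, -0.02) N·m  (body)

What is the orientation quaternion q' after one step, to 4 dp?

q⊗(0,ω) = (-1.1500000, 0.2899498, 1.3363963, -1.2399498)
q + ½dt·q⊗(0,ω), renormalized = (0.6586, 0.5097, 0.5514, -0.0494)

q' = (0.6586, 0.5097, 0.5514, -0.0494)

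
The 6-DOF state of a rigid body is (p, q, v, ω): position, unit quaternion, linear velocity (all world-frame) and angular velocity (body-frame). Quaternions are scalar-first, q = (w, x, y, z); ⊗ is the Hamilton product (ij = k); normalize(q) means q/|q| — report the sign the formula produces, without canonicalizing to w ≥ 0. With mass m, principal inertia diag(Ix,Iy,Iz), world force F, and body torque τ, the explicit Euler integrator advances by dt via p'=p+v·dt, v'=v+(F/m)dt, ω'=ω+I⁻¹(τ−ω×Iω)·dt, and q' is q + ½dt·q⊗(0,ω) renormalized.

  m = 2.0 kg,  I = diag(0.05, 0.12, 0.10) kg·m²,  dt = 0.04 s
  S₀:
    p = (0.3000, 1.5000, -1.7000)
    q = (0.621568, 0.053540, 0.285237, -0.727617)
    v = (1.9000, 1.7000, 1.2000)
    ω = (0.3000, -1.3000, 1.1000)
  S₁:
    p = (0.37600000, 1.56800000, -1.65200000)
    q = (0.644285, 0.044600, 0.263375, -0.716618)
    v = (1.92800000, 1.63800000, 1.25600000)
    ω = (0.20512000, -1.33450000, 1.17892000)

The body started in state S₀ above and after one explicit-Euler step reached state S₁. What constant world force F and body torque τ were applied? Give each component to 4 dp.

F = (1.4000, -3.1000, 2.8000)
τ = (-0.0900, -0.1200, 0.1700)

velocity change Δv = (0.02800000, -0.06200000, 0.05600000)
m·(v₁−v₀)/dt = (1.4000, -3.1000, 2.8000)
Δω = ω₁−ω₀ = (-0.09488000, -0.03450000, 0.07892000)
gyro term ω₀×Iω₀ = (0.0286, -0.0165, -0.0273)
applied torque τ = (-0.0900, -0.1200, 0.1700)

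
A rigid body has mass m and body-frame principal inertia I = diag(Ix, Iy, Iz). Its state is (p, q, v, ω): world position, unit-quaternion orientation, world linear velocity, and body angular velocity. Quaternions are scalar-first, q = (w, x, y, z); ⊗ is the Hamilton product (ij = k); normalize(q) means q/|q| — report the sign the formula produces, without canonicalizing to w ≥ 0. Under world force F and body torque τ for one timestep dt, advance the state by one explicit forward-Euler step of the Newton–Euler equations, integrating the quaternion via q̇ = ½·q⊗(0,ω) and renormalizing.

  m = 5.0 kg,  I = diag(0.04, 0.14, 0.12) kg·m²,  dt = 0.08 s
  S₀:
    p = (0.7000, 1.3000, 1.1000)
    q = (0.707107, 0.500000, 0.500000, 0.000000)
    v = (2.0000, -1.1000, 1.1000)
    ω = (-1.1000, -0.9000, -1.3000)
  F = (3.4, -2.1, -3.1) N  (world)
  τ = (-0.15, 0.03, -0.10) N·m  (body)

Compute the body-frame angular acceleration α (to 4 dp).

α = (-3.1650, 1.0314, -1.6583)

gyro term ω×Iω = (-0.0234, -0.1144, 0.0990)
α = I⁻¹(τ − ω×Iω) = (-3.1650, 1.0314, -1.6583)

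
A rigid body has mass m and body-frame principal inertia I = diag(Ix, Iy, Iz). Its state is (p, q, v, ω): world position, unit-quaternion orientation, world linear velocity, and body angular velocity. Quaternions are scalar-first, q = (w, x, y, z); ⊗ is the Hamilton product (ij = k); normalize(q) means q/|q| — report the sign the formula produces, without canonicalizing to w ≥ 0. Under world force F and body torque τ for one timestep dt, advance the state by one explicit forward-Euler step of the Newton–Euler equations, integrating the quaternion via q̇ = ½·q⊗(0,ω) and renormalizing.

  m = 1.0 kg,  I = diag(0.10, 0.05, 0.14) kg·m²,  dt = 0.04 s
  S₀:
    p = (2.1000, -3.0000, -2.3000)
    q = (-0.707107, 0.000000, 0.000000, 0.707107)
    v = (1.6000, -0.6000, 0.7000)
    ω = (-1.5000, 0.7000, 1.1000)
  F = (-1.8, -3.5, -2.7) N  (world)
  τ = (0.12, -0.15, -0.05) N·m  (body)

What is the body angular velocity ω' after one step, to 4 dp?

gyro term ω×Iω = (0.0693, 0.0660, 0.0525)
α = I⁻¹(τ − ω×Iω) = (0.5070, -4.3200, -0.7321)
ω + α·dt = (-1.4797, 0.5272, 1.0707)

ω' = (-1.4797, 0.5272, 1.0707)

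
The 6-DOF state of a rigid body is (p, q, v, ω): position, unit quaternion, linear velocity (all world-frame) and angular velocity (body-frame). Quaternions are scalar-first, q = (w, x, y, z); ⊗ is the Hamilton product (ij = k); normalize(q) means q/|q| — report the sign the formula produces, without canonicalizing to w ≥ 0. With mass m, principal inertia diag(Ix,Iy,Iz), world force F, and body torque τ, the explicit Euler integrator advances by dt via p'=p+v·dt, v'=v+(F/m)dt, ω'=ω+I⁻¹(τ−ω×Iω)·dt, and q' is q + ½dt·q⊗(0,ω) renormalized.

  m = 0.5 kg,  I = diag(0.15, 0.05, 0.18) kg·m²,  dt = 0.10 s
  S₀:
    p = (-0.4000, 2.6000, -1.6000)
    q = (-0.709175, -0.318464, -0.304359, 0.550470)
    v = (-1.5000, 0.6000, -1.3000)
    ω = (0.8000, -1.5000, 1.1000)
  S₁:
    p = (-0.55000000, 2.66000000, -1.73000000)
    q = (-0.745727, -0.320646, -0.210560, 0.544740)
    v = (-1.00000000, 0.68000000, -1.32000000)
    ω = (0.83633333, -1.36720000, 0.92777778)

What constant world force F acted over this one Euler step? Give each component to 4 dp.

F = (2.5000, 0.4000, -0.1000)

v₁ − v₀ = (0.50000000, 0.08000000, -0.02000000)
F = m·Δv/dt = (2.5000, 0.4000, -0.1000)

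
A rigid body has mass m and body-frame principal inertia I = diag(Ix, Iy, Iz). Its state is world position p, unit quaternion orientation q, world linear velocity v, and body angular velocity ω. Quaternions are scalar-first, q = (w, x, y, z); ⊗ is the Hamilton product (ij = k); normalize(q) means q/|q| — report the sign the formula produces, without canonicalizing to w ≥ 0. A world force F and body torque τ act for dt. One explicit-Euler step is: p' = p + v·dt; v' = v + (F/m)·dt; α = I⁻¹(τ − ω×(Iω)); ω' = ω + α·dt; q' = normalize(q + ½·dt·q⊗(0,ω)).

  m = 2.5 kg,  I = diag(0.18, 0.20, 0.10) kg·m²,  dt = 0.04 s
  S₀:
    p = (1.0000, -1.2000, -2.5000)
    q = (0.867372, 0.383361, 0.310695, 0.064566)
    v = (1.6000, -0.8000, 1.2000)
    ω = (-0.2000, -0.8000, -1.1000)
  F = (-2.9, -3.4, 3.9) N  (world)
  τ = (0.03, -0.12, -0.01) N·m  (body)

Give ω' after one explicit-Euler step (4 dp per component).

ω' = (-0.1738, -0.8275, -1.1053)

α = I⁻¹(τ − ω×Iω) = (0.6556, -0.6880, -0.1320)
ω' = ω + α·dt = (-0.1738, -0.8275, -1.1053)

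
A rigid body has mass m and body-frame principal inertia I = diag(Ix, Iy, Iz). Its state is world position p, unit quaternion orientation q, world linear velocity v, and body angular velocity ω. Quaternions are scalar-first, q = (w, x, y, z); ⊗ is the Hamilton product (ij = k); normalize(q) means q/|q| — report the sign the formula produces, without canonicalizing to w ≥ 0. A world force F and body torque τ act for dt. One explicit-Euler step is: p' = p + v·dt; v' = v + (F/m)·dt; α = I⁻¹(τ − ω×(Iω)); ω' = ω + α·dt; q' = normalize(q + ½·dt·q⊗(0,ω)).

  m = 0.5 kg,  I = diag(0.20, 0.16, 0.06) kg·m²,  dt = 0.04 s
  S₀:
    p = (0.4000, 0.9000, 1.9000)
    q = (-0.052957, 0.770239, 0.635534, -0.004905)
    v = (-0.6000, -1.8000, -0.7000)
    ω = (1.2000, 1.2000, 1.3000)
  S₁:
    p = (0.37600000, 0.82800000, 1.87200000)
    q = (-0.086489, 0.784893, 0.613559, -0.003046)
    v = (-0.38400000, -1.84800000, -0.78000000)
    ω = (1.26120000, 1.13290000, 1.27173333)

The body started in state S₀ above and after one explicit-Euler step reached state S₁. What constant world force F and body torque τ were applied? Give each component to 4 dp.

F = (2.7000, -0.6000, -1.0000)
τ = (0.1500, -0.0500, -0.1000)

Δω = ω₁−ω₀ = (0.06120000, -0.06710000, -0.02826667)
precession coupling = (-0.1560, 0.2184, -0.0576)
I·α + gyro = (0.1500, -0.0500, -0.1000)
velocity change Δv = (0.21600000, -0.04800000, -0.08000000)
F = m·Δv/dt = (2.7000, -0.6000, -1.0000)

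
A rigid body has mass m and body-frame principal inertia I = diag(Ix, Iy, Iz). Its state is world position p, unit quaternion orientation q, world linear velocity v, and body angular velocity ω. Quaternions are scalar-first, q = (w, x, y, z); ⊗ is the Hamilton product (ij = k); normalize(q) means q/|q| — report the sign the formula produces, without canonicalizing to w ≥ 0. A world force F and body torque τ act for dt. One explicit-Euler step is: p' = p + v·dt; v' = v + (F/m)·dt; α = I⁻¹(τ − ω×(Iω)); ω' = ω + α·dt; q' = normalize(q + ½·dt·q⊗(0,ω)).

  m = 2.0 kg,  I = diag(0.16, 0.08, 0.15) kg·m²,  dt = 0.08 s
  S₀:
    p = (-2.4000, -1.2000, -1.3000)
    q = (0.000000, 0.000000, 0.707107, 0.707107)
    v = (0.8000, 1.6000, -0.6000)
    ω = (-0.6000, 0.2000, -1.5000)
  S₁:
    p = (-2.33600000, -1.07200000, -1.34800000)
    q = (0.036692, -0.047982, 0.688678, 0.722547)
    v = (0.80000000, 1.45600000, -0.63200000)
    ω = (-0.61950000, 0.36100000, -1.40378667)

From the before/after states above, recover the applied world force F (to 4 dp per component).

F = (0.0000, -3.6000, -0.8000)

velocity change Δv = (0.00000000, -0.14400000, -0.03200000)
m·(v₁−v₀)/dt = (0.0000, -3.6000, -0.8000)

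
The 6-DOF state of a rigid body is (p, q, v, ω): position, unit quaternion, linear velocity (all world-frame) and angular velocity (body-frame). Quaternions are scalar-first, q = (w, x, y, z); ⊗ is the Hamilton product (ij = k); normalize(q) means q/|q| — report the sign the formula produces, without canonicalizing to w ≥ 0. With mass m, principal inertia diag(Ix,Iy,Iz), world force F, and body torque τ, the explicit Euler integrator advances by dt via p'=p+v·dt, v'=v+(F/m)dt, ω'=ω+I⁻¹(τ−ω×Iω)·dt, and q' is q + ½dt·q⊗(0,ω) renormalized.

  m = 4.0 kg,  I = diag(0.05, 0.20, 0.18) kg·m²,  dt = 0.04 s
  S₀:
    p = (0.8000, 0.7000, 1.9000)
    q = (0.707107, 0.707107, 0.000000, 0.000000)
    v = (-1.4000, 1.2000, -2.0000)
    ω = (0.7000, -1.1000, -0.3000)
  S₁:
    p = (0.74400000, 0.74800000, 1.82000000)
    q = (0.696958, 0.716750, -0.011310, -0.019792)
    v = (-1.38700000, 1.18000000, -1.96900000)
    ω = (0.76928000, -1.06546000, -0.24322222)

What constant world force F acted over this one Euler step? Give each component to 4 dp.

F = (1.3000, -2.0000, 3.1000)

v₁ − v₀ = (0.01300000, -0.02000000, 0.03100000)
F = m·Δv/dt = (1.3000, -2.0000, 3.1000)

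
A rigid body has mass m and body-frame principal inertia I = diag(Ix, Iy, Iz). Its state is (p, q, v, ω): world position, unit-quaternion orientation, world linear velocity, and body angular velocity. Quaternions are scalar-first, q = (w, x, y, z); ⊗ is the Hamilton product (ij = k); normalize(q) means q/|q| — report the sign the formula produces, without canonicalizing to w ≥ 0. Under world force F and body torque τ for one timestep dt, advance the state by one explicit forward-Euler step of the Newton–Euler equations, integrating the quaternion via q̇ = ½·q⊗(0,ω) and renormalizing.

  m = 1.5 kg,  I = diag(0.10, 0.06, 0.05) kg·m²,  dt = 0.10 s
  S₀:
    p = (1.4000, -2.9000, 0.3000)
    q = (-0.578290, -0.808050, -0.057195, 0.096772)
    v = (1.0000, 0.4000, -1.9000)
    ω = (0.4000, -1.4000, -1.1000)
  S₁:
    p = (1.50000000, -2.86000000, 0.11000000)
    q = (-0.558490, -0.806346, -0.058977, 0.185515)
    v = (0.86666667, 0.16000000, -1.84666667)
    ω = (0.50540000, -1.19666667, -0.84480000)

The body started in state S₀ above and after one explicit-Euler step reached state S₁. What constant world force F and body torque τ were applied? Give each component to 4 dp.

F = (-2.0000, -3.6000, 0.8000)
τ = (0.0900, 0.1000, 0.1500)

rate change Δω = (0.10540000, 0.20333333, 0.25520000)
τ = I·(Δω/dt) + ω₀×(Iω₀) = (0.0900, 0.1000, 0.1500)
v₁ − v₀ = (-0.13333333, -0.24000000, 0.05333333)
m·(v₁−v₀)/dt = (-2.0000, -3.6000, 0.8000)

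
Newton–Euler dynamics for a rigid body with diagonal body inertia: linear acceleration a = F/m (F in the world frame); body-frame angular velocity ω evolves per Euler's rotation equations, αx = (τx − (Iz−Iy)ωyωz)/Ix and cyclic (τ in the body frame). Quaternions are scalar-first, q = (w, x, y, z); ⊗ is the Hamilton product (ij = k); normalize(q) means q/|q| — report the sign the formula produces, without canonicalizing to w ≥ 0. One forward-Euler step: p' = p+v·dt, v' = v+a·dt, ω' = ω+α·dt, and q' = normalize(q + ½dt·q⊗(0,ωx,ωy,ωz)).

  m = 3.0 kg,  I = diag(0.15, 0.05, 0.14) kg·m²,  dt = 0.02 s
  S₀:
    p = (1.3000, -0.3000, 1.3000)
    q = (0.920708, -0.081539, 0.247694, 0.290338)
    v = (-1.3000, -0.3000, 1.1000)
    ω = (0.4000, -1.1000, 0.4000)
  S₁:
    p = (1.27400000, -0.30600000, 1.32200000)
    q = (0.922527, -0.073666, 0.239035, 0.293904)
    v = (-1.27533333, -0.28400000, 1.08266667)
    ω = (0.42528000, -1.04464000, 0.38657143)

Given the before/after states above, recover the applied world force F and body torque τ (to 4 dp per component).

F = (3.7000, 2.4000, -2.6000)
τ = (0.1500, 0.1400, -0.0500)

Δv = v₁−v₀ = (0.02466667, 0.01600000, -0.01733333)
F = m·Δv/dt = (3.7000, 2.4000, -2.6000)
ω₁ − ω₀ = (0.02528000, 0.05536000, -0.01342857)
gyro term ω₀×Iω₀ = (-0.0396, 0.0016, 0.0440)
applied torque τ = (0.1500, 0.1400, -0.0500)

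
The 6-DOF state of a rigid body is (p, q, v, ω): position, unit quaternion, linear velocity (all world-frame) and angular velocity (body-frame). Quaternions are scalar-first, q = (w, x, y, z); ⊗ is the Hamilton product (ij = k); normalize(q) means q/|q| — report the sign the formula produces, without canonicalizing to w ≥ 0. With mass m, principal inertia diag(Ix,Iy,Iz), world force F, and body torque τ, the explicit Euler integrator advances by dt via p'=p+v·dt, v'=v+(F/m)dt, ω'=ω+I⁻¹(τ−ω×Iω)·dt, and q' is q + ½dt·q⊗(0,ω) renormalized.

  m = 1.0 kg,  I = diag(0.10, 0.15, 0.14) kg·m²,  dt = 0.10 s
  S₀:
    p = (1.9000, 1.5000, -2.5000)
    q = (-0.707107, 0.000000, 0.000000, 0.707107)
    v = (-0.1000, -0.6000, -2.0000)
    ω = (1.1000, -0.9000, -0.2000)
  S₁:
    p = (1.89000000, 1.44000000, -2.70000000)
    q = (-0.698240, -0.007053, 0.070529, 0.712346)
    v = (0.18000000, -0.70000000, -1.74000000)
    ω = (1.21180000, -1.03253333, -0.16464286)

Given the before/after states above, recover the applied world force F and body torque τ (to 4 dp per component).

ω₁ − ω₀ = (0.11180000, -0.13253333, 0.03535714)
applied torque τ = (0.1100, -0.1900, 0.0000)
v₁ − v₀ = (0.28000000, -0.10000000, 0.26000000)
F = m·Δv/dt = (2.8000, -1.0000, 2.6000)

F = (2.8000, -1.0000, 2.6000)
τ = (0.1100, -0.1900, 0.0000)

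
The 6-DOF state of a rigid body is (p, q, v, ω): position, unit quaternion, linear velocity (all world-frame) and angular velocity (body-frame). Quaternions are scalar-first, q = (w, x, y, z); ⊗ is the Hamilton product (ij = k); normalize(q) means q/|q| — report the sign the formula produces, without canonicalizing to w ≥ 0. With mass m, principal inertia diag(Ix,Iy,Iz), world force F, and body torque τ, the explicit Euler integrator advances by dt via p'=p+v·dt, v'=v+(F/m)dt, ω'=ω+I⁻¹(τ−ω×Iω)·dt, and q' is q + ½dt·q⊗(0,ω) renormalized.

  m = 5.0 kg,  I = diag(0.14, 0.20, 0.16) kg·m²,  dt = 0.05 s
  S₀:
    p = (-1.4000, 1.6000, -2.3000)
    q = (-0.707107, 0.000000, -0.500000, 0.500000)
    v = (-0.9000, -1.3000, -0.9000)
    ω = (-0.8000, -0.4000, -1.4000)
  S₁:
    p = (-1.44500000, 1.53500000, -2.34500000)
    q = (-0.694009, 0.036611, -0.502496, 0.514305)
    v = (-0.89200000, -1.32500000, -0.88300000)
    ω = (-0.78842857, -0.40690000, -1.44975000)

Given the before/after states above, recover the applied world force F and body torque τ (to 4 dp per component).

F = (0.8000, -2.5000, 1.7000)
τ = (0.0100, -0.0500, -0.1400)

rate change Δω = (0.01157143, -0.00690000, -0.04975000)
precession coupling = (-0.0224, -0.0224, 0.0192)
I·α + gyro = (0.0100, -0.0500, -0.1400)
Δv = v₁−v₀ = (0.00800000, -0.02500000, 0.01700000)
m·(v₁−v₀)/dt = (0.8000, -2.5000, 1.7000)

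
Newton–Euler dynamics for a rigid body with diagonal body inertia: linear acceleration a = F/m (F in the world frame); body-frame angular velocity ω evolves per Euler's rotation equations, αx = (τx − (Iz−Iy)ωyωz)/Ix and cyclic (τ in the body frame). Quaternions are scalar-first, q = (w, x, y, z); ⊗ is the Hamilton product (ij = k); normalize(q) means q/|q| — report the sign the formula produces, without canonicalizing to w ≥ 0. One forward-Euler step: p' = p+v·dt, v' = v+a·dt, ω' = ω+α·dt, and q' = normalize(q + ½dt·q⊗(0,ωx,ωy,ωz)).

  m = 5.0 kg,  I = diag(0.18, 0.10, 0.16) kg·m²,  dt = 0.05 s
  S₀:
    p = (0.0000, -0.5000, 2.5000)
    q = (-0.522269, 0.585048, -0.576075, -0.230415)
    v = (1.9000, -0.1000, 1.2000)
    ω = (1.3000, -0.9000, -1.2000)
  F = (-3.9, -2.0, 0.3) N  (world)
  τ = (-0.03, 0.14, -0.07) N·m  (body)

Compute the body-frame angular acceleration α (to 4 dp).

precession coupling ω×(Iω) = (0.0648, -0.0312, 0.0936)
(τ − ω×Iω)/I = (-0.5267, 1.7120, -1.0225)

α = (-0.5267, 1.7120, -1.0225)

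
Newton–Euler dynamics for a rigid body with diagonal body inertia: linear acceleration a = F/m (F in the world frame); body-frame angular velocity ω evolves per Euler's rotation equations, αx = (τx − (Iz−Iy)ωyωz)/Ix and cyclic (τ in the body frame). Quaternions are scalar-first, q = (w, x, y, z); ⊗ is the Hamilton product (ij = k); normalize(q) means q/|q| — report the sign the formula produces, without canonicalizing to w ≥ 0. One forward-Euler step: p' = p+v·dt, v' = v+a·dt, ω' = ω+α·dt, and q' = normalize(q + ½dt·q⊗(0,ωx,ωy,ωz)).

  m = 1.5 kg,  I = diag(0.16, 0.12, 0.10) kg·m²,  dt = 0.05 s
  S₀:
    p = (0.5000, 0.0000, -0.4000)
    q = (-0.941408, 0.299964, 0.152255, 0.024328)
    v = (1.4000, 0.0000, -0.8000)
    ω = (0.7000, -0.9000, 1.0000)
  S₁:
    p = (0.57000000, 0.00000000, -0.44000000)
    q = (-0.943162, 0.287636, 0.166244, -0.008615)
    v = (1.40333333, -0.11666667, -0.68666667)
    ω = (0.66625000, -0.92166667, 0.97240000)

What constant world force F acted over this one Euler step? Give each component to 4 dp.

F = (0.1000, -3.5000, 3.4000)

v₁ − v₀ = (0.00333333, -0.11666667, 0.11333333)
m·(v₁−v₀)/dt = (0.1000, -3.5000, 3.4000)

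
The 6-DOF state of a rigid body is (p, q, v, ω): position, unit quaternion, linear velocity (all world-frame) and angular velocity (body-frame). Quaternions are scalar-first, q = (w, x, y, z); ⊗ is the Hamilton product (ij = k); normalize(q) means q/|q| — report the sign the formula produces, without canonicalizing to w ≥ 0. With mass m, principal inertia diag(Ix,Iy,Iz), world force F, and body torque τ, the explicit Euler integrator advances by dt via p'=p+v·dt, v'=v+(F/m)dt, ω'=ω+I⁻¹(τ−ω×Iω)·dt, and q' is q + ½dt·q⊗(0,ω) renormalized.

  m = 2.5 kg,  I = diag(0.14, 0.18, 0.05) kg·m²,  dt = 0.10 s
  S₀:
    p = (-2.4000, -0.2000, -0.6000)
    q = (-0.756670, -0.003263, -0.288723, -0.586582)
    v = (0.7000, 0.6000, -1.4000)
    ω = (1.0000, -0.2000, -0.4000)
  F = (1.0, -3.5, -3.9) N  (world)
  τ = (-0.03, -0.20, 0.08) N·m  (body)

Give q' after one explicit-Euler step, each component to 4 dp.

q' = (-0.7700, -0.0411, -0.3101, -0.5561)

q⊗(0,ω) = (-0.2891144, -0.7584972, -0.4365532, 0.5920436)
q + ½dt·q⊗(0,ω), renormalized = (-0.7700, -0.0411, -0.3101, -0.5561)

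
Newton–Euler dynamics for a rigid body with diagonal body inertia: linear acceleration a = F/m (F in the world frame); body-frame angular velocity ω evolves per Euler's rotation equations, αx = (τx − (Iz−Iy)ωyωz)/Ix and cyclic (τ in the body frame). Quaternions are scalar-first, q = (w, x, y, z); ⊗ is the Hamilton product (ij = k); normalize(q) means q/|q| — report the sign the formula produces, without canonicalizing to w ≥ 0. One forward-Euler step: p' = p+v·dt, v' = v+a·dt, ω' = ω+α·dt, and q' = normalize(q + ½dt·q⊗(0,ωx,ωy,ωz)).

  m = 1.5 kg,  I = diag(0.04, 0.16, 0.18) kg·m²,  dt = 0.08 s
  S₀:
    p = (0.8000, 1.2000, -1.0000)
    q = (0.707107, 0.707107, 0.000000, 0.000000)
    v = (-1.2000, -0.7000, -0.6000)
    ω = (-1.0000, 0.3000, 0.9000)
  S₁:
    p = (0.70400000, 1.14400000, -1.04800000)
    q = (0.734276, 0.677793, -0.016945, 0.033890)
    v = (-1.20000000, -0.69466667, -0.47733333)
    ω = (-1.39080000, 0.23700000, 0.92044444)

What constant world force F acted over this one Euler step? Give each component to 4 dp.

velocity change Δv = (0.00000000, 0.00533333, 0.12266667)
applied force F = (0.0000, 0.1000, 2.3000)

F = (0.0000, 0.1000, 2.3000)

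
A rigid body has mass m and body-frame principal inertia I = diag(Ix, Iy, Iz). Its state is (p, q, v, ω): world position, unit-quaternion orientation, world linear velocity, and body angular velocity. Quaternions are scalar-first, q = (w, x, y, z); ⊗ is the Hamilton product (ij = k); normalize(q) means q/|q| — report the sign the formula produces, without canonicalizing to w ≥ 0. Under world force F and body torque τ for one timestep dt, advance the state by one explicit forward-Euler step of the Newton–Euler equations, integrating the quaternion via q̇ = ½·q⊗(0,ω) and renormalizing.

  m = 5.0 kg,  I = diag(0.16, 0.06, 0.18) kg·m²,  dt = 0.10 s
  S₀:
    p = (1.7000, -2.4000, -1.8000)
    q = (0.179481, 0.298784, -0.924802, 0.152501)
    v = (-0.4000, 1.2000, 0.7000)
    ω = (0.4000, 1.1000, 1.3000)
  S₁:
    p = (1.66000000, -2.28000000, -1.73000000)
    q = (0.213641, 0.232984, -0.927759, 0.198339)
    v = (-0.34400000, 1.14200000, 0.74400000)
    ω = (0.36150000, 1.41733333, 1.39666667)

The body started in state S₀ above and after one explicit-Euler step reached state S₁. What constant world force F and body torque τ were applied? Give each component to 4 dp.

F = (2.8000, -2.9000, 2.2000)
τ = (0.1100, 0.1800, 0.1300)

ω₁ − ω₀ = (-0.03850000, 0.31733333, 0.09666667)
gyro term ω₀×Iω₀ = (0.1716, -0.0104, -0.0440)
τ = I·(Δω/dt) + ω₀×(Iω₀) = (0.1100, 0.1800, 0.1300)
velocity change Δv = (0.05600000, -0.05800000, 0.04400000)
m·(v₁−v₀)/dt = (2.8000, -2.9000, 2.2000)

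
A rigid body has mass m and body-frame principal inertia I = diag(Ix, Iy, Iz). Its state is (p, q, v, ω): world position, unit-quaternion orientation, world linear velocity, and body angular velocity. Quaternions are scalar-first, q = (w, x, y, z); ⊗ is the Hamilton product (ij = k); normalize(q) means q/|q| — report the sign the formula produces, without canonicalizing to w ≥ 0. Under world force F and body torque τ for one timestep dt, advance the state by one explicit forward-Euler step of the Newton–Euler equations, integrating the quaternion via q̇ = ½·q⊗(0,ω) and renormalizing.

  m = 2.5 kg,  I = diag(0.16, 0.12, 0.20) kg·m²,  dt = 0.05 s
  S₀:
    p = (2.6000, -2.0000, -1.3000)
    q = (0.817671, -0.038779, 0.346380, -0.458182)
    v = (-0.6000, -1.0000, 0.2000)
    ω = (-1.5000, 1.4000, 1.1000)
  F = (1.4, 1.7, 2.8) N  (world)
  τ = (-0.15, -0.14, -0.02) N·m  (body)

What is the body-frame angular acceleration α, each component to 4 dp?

ω×(Iω) gyroscopic = (0.1232, 0.0660, 0.0840)
angular accel α = (-1.7075, -1.7167, -0.5200)

α = (-1.7075, -1.7167, -0.5200)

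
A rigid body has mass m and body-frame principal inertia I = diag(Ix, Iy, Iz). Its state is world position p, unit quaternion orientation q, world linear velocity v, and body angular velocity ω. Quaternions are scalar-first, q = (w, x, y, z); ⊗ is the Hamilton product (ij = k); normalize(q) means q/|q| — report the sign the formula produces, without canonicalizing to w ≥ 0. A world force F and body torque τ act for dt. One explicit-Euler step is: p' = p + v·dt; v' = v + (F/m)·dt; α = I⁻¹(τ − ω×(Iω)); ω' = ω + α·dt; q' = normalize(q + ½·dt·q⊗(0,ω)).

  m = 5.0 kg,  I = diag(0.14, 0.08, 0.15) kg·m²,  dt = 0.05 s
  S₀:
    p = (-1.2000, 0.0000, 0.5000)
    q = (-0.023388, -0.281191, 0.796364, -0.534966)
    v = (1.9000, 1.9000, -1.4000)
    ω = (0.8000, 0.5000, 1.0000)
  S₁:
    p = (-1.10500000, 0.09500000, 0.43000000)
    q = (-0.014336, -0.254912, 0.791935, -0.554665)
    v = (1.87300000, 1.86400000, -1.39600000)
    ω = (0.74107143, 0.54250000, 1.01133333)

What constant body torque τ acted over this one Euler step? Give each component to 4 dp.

ω₁ − ω₀ = (-0.05892857, 0.04250000, 0.01133333)
applied torque τ = (-0.1300, 0.0600, 0.0100)

τ = (-0.1300, 0.0600, 0.0100)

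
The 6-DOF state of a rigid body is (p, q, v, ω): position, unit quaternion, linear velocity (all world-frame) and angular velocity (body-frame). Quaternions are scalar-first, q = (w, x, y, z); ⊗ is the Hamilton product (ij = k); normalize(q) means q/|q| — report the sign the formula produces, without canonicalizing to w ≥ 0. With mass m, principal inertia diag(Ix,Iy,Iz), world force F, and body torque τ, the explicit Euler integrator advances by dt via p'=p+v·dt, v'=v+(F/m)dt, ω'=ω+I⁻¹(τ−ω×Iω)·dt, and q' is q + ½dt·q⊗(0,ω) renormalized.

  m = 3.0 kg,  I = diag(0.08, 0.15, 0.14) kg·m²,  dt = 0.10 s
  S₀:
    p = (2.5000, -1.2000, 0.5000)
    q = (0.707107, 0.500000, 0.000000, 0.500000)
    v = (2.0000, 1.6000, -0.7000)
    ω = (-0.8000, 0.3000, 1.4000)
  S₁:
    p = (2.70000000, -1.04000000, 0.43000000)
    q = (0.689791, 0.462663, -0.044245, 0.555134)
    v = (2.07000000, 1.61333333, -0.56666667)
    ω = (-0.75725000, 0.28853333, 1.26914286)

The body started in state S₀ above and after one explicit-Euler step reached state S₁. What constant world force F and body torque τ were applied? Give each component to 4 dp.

F = (2.1000, 0.4000, 4.0000)
τ = (0.0300, 0.0500, -0.2000)

Δv = v₁−v₀ = (0.07000000, 0.01333333, 0.13333333)
F = m·Δv/dt = (2.1000, 0.4000, 4.0000)
Δω = ω₁−ω₀ = (0.04275000, -0.01146667, -0.13085714)
ω₀×(Iω₀) = (-0.0042, 0.0672, -0.0168)
τ = I·(Δω/dt) + ω₀×(Iω₀) = (0.0300, 0.0500, -0.2000)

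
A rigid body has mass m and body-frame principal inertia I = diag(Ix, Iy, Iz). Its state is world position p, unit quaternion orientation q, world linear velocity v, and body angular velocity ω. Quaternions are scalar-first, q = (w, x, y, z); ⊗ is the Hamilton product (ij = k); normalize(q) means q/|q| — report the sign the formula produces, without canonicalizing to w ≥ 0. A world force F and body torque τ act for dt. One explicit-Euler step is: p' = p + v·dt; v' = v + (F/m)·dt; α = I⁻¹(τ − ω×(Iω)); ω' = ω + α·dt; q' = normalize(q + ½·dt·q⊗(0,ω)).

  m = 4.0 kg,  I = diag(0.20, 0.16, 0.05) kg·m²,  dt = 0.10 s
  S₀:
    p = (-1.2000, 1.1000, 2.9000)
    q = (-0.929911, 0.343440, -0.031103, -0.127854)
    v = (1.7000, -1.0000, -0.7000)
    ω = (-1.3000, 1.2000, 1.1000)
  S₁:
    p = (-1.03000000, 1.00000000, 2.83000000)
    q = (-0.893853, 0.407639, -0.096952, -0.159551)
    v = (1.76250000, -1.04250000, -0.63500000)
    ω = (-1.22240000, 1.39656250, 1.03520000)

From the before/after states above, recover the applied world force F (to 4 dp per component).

F = (2.5000, -1.7000, 2.6000)

velocity change Δv = (0.06250000, -0.04250000, 0.06500000)
F = m·Δv/dt = (2.5000, -1.7000, 2.6000)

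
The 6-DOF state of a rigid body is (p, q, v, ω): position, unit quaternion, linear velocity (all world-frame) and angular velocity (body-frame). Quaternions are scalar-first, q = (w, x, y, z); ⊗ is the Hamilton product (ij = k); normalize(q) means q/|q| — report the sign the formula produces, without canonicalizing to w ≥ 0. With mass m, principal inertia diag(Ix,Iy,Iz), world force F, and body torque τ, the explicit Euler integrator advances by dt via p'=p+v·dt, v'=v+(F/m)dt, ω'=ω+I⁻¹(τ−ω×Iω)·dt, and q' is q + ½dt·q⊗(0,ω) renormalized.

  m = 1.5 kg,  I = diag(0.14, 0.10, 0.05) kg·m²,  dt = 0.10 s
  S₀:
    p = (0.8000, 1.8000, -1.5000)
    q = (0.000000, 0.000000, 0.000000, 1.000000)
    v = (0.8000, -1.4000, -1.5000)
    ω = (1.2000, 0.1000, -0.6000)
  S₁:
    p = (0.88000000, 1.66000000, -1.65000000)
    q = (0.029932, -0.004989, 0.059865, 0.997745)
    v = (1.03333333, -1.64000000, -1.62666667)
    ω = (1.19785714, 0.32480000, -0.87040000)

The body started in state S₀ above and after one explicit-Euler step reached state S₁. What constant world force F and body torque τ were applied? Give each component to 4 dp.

F = (3.5000, -3.6000, -1.9000)
τ = (0.0000, 0.1600, -0.1400)

v₁ − v₀ = (0.23333333, -0.24000000, -0.12666667)
applied force F = (3.5000, -3.6000, -1.9000)
Δω = ω₁−ω₀ = (-0.00214286, 0.22480000, -0.27040000)
I·α + gyro = (0.0000, 0.1600, -0.1400)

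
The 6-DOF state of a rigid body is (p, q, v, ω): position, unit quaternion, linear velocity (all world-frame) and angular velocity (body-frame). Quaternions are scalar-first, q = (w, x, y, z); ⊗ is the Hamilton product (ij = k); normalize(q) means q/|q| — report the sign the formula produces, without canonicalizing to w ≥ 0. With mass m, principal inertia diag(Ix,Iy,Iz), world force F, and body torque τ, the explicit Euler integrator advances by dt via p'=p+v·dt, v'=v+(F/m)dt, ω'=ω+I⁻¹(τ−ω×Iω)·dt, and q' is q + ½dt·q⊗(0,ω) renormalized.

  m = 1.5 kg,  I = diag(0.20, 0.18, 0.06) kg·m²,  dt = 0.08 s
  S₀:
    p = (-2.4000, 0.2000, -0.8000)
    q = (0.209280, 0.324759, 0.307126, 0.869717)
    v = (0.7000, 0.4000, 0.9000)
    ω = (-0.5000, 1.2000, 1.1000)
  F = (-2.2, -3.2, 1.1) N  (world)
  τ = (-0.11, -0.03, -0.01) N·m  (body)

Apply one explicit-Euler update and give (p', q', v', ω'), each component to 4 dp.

linear accel F/m = (-1.4667, -2.1333, 0.7333)
new position p' = (-2.3440, 0.2320, -0.7280)
v' = v + a·dt = (0.5827, 0.2293, 0.9587)
angular accel α = (0.2420, 0.2611, -0.3667)
ω + α·dt = (-0.4806, 1.2209, 1.0707)
q⊗(0,ω) = (-1.1628604, -0.8104618, -0.5409574, 0.7734818)
q' = normalize(q + ½dt·q⊗(0,ω)) = (0.1624, 0.2917, 0.2848, 0.8986)

p' = (-2.3440, 0.2320, -0.7280)
q' = (0.1624, 0.2917, 0.2848, 0.8986)
v' = (0.5827, 0.2293, 0.9587)
ω' = (-0.4806, 1.2209, 1.0707)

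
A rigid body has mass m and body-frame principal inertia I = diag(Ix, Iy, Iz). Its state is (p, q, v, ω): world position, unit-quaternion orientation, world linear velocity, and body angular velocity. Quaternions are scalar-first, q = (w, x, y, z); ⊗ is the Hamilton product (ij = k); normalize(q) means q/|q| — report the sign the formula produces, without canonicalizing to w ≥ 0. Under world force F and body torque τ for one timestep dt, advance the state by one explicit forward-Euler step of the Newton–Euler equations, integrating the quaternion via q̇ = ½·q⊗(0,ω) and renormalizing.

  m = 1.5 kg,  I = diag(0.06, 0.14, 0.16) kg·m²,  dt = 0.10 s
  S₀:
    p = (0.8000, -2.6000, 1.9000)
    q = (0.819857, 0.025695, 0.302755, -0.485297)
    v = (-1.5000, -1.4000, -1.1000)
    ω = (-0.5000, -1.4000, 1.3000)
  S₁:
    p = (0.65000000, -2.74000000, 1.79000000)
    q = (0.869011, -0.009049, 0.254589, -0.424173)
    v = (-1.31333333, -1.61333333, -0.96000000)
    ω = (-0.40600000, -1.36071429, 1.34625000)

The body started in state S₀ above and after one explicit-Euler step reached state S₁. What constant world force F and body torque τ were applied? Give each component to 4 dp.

Δv = v₁−v₀ = (0.18666667, -0.21333333, 0.14000000)
m·(v₁−v₀)/dt = (2.8000, -3.2000, 2.1000)
Δω = ω₁−ω₀ = (0.09400000, 0.03928571, 0.04625000)
applied torque τ = (0.0200, 0.1200, 0.1300)

F = (2.8000, -3.2000, 2.1000)
τ = (0.0200, 0.1200, 0.1300)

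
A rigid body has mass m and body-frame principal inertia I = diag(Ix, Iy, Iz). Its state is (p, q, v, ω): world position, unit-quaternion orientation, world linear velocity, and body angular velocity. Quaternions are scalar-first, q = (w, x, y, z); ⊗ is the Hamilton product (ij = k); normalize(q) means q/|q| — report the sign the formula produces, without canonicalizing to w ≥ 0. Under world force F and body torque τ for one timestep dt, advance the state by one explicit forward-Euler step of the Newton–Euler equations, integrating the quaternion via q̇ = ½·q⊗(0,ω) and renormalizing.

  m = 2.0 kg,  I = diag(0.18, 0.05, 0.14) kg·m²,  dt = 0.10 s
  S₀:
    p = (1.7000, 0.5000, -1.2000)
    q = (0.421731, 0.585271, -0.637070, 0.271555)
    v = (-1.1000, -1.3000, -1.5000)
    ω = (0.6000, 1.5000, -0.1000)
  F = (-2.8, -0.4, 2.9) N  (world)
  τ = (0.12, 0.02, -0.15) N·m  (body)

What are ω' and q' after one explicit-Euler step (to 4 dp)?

precession coupling ω×(Iω) = (-0.0135, -0.0024, -0.1170)
angular accel α = (0.7417, 0.4480, -0.2357)
ω + α·dt = (0.6742, 1.5448, -0.1236)
2q̇ = q⊗(0,ω) = (0.6315979, -0.0905869, 0.8540566, 1.2179754)
updated quaternion q' = (0.4518, 0.5788, -0.5924, 0.3314)

ω' = (0.6742, 1.5448, -0.1236)
q' = (0.4518, 0.5788, -0.5924, 0.3314)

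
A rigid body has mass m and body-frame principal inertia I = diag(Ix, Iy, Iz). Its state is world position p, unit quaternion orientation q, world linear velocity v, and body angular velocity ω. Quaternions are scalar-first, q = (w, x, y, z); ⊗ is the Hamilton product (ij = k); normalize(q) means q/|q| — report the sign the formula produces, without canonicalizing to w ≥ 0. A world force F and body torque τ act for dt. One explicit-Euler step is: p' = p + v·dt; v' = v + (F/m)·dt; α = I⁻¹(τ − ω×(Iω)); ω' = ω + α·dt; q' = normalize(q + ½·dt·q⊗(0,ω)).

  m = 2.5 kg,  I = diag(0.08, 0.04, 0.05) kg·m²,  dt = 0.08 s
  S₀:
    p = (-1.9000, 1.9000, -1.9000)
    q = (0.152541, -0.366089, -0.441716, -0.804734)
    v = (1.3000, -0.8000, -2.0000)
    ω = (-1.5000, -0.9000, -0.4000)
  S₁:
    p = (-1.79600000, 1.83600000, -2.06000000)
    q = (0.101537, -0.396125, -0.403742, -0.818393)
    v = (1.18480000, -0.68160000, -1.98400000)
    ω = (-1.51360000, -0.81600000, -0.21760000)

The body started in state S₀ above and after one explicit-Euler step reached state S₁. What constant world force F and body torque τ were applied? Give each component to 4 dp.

Δv = v₁−v₀ = (-0.11520000, 0.11840000, 0.01600000)
applied force F = (-3.6000, 3.7000, 0.5000)
rate change Δω = (-0.01360000, 0.08400000, 0.18240000)
applied torque τ = (-0.0100, 0.0600, 0.0600)

F = (-3.6000, 3.7000, 0.5000)
τ = (-0.0100, 0.0600, 0.0600)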